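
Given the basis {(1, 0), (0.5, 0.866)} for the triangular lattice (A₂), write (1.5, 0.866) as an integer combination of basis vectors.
b₁ + b₂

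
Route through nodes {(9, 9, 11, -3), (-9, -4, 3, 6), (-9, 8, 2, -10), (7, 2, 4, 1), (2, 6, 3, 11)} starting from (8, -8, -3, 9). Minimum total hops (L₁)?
131
(one optimal route: (8, -8, -3, 9) → (-9, -4, 3, 6) → (2, 6, 3, 11) → (7, 2, 4, 1) → (9, 9, 11, -3) → (-9, 8, 2, -10))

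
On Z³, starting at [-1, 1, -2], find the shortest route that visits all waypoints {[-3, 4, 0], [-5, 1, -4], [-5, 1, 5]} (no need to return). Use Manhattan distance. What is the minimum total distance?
25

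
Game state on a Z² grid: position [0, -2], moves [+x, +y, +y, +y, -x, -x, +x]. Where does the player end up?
(0, 1)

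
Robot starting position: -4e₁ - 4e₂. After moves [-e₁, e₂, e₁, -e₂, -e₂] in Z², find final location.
(-4, -5)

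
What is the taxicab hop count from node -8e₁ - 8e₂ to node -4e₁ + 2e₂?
14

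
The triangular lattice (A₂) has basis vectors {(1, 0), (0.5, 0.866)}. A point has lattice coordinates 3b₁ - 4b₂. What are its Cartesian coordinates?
(1, -3.464)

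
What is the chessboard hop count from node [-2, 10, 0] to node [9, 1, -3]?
11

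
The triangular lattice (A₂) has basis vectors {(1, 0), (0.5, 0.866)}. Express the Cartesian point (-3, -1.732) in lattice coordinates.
-2b₁ - 2b₂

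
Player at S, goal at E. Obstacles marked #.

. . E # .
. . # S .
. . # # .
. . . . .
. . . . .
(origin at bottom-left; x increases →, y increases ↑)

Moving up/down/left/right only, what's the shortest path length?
10
(one shortest path: (3, 3) → (4, 3) → (4, 2) → (4, 1) → (3, 1) → (2, 1) → (1, 1) → (1, 2) → (1, 3) → (1, 4) → (2, 4))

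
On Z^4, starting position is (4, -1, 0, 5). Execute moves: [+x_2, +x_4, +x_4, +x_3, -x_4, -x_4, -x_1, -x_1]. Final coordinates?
(2, 0, 1, 5)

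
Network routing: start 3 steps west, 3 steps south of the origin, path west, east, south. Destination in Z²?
(-3, -4)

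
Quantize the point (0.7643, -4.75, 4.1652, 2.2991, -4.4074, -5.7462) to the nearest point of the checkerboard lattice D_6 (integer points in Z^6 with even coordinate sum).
(1, -5, 4, 2, -4, -6)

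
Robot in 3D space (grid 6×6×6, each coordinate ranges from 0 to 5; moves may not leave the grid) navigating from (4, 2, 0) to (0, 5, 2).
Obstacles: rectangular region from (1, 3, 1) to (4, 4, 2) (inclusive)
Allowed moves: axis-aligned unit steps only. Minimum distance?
9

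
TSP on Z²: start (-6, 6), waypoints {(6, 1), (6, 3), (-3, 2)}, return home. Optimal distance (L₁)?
34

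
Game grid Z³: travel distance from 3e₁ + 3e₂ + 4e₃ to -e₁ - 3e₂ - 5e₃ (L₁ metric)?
19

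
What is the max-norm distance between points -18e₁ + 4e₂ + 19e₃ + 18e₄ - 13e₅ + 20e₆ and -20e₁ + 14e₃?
20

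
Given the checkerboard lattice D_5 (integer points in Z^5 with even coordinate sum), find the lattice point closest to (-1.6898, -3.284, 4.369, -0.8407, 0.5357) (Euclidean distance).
(-2, -3, 4, -1, 0)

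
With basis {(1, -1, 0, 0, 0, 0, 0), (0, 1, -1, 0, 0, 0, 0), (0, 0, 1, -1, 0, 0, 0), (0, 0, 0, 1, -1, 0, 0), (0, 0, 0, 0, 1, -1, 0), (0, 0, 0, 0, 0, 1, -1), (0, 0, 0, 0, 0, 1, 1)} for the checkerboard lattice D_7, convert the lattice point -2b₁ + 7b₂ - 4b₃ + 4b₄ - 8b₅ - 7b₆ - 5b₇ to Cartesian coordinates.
(-2, 9, -11, 8, -12, -4, 2)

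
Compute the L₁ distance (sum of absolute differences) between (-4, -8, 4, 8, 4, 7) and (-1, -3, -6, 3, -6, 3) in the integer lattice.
37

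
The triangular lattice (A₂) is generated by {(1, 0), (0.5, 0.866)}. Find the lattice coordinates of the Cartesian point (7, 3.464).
5b₁ + 4b₂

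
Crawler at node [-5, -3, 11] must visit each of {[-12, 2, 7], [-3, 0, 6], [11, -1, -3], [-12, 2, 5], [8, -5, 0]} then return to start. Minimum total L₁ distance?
90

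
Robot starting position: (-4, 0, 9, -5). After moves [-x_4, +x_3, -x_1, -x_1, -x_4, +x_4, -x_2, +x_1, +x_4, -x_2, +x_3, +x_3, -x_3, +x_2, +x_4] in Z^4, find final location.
(-5, -1, 11, -4)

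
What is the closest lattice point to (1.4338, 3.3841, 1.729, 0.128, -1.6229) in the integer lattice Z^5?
(1, 3, 2, 0, -2)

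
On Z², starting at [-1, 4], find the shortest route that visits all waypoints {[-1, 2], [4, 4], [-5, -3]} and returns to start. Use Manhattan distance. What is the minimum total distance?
32
(one optimal route: (-1, 4) → (-1, 2) → (-5, -3) → (4, 4) → (-1, 4))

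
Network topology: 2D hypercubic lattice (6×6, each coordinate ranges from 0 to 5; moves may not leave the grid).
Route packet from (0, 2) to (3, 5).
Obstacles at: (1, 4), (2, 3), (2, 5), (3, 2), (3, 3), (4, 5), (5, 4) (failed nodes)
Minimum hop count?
10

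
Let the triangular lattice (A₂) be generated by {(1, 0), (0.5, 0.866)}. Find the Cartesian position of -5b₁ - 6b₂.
(-8, -5.196)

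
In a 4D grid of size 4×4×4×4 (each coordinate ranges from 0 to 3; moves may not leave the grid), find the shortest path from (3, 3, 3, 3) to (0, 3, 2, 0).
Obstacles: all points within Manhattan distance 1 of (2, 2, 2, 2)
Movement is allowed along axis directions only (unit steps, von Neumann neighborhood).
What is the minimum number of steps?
7
(one shortest path: (3, 3, 3, 3) → (2, 3, 3, 3) → (1, 3, 3, 3) → (0, 3, 3, 3) → (0, 3, 2, 3) → (0, 3, 2, 2) → (0, 3, 2, 1) → (0, 3, 2, 0))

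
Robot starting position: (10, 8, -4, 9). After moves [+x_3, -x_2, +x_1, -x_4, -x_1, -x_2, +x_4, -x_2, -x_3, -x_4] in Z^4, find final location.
(10, 5, -4, 8)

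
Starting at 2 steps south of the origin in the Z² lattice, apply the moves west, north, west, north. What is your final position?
(-2, 0)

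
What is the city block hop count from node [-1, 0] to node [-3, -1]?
3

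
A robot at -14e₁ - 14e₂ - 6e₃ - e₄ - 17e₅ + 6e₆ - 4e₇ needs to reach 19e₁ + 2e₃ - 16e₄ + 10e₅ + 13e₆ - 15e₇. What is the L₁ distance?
115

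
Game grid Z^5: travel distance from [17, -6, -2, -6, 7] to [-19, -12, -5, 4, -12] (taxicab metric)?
74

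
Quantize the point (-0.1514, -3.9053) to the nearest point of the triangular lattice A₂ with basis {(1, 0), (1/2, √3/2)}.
(0, -3.464)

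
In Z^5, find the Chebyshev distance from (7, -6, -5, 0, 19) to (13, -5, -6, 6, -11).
30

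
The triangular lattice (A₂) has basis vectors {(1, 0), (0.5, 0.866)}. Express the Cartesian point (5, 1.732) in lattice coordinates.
4b₁ + 2b₂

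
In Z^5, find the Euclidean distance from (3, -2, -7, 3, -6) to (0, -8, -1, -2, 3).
13.6748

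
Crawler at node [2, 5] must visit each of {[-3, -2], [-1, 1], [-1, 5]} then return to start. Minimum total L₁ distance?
24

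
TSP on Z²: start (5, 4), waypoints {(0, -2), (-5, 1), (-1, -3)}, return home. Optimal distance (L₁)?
34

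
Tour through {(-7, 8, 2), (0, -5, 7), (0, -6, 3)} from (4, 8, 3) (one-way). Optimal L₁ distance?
39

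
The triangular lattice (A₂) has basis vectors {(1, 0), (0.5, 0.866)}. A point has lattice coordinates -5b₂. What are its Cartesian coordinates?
(-2.5, -4.33)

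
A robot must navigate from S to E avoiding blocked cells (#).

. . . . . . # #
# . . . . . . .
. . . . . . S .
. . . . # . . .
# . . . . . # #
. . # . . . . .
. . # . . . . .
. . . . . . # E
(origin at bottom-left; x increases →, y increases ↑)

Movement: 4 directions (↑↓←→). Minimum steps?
8
(one shortest path: (6, 5) → (5, 5) → (5, 4) → (5, 3) → (5, 2) → (6, 2) → (7, 2) → (7, 1) → (7, 0))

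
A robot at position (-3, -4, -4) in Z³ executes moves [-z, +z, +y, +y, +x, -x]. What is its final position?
(-3, -2, -4)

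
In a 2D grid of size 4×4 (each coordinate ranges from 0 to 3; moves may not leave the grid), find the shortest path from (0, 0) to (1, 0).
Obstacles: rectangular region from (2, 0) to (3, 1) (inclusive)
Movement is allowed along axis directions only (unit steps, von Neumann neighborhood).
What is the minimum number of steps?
1
(one shortest path: (0, 0) → (1, 0))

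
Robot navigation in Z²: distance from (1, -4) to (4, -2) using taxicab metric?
5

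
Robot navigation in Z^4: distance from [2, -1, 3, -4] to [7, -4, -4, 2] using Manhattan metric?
21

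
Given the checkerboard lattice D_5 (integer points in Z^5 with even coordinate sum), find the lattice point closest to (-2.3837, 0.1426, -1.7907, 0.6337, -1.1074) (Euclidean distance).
(-2, 0, -2, 1, -1)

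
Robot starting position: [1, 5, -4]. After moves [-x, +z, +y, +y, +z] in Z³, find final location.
(0, 7, -2)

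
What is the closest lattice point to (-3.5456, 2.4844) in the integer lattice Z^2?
(-4, 2)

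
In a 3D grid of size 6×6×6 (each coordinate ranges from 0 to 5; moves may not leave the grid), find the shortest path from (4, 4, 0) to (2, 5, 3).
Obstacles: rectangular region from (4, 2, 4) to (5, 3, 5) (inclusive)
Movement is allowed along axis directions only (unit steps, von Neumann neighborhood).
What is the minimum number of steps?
6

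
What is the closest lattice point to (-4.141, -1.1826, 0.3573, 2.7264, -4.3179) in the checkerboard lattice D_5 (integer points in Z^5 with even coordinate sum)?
(-4, -1, 0, 3, -4)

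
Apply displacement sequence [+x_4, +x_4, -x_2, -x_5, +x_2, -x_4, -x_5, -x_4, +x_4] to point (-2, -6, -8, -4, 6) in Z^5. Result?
(-2, -6, -8, -3, 4)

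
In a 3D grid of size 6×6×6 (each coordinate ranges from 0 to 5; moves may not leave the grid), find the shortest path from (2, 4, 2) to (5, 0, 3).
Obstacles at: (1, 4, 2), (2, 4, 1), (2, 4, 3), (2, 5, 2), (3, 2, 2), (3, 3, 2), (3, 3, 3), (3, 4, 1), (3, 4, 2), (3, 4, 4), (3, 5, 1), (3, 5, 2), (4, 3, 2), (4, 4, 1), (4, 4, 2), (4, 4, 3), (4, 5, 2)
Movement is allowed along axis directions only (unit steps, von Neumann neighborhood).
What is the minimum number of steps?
8
(one shortest path: (2, 4, 2) → (2, 3, 2) → (2, 2, 2) → (2, 1, 2) → (3, 1, 2) → (4, 1, 2) → (5, 1, 2) → (5, 0, 2) → (5, 0, 3))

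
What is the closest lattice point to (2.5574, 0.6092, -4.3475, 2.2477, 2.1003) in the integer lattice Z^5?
(3, 1, -4, 2, 2)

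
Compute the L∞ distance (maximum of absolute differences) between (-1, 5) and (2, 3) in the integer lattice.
3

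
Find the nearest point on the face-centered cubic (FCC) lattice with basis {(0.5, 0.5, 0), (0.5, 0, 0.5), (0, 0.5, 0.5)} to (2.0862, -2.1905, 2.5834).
(2, -2.5, 2.5)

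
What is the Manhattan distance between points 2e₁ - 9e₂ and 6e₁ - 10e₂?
5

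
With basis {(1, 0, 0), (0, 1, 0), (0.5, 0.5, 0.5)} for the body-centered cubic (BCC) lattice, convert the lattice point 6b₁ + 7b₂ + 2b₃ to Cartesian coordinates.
(7, 8, 1)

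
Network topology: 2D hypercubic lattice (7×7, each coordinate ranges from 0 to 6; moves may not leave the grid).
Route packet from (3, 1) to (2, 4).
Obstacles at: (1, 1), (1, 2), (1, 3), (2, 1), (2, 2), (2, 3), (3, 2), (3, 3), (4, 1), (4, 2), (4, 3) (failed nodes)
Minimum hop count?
10
(one shortest path: (3, 1) → (3, 0) → (2, 0) → (1, 0) → (0, 0) → (0, 1) → (0, 2) → (0, 3) → (0, 4) → (1, 4) → (2, 4))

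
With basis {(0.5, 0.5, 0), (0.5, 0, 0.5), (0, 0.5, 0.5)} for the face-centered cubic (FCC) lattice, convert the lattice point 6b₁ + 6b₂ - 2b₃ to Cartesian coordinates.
(6, 2, 2)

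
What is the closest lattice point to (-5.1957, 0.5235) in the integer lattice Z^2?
(-5, 1)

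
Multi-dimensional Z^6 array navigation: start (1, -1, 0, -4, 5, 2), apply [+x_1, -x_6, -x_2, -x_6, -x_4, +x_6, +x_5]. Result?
(2, -2, 0, -5, 6, 1)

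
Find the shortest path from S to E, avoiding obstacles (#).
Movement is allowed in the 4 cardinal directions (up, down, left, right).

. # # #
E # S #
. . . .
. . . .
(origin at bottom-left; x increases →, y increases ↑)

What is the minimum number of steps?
4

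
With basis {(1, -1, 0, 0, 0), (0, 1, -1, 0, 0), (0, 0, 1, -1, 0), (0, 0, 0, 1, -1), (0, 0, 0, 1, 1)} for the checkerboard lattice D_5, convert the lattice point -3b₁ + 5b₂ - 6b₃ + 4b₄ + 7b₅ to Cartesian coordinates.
(-3, 8, -11, 17, 3)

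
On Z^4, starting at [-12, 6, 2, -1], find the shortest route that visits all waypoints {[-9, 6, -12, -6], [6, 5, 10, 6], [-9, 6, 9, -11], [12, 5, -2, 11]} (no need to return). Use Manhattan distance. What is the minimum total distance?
105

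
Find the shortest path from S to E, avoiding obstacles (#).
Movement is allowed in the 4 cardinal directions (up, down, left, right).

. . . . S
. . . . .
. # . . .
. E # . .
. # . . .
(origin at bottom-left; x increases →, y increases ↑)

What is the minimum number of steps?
8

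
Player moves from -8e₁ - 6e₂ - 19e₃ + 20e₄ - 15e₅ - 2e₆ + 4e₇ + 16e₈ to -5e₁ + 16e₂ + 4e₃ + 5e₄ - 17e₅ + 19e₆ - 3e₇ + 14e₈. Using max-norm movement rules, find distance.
23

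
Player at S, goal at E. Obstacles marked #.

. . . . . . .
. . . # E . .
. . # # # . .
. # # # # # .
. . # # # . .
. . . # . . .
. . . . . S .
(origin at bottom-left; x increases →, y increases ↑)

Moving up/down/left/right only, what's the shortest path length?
8
(one shortest path: (5, 0) → (6, 0) → (6, 1) → (6, 2) → (6, 3) → (6, 4) → (5, 4) → (5, 5) → (4, 5))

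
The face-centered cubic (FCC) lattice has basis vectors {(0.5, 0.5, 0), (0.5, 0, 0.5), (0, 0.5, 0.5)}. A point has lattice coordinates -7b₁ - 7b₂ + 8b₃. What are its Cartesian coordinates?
(-7, 0.5, 0.5)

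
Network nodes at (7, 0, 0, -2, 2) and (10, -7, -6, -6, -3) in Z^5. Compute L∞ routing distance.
7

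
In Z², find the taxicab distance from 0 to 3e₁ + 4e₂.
7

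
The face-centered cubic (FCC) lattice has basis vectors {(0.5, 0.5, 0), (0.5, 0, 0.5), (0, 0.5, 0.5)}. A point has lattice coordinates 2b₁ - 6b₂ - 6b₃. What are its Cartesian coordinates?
(-2, -2, -6)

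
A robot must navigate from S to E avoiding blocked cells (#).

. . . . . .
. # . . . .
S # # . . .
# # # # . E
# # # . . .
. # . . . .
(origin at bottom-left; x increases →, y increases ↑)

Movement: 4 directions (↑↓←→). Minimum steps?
10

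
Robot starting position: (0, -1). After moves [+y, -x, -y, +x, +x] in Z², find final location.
(1, -1)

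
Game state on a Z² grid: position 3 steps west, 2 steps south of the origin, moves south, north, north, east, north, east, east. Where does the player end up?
(0, 0)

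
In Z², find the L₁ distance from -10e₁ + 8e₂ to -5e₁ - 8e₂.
21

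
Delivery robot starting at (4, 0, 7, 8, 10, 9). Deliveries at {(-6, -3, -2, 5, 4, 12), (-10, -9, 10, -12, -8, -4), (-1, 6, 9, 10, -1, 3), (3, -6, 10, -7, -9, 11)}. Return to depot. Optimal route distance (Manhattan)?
214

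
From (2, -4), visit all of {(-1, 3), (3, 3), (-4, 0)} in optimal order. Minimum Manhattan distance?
18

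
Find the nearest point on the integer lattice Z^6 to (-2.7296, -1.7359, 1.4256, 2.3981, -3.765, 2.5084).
(-3, -2, 1, 2, -4, 3)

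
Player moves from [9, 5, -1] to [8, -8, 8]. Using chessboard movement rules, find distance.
13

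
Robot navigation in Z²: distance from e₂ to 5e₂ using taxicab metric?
4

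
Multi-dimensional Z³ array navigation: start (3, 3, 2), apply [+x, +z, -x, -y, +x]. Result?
(4, 2, 3)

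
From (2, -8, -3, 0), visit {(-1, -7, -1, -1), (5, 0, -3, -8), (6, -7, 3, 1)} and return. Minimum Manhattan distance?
62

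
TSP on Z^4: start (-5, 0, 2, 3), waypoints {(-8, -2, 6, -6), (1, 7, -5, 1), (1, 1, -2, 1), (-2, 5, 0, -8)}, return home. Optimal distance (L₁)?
80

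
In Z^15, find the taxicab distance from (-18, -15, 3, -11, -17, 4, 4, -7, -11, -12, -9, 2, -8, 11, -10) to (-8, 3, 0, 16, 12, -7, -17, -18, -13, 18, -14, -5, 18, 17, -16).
212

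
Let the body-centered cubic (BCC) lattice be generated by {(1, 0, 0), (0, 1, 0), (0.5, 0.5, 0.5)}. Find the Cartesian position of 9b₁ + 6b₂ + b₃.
(9.5, 6.5, 0.5)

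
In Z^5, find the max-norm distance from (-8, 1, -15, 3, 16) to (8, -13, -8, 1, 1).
16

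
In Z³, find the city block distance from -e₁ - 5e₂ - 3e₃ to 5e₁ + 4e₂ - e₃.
17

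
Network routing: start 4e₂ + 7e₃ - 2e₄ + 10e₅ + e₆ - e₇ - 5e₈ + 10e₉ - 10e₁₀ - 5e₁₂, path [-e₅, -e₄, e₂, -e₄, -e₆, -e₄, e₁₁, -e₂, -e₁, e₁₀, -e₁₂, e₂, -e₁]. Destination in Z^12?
(-2, 5, 7, -5, 9, 0, -1, -5, 10, -9, 1, -6)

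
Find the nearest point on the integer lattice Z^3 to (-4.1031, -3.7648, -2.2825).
(-4, -4, -2)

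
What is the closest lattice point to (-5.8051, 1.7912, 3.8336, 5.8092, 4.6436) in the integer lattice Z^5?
(-6, 2, 4, 6, 5)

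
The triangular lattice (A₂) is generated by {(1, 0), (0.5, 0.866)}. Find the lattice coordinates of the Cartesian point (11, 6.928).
7b₁ + 8b₂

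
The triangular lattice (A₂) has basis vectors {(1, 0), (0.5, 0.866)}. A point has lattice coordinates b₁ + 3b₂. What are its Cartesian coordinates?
(2.5, 2.598)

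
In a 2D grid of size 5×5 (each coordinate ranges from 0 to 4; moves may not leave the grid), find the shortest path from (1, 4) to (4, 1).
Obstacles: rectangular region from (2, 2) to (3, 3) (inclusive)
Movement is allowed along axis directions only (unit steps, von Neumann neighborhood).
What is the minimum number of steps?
6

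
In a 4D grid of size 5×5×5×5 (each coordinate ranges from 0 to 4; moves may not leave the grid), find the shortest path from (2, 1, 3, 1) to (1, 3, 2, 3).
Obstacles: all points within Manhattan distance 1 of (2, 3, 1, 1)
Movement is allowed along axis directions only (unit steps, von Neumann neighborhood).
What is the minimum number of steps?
6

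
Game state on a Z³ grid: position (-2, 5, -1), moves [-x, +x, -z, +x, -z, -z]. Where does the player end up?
(-1, 5, -4)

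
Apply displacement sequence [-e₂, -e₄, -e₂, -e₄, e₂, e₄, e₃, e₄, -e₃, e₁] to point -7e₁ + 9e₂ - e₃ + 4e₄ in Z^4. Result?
(-6, 8, -1, 4)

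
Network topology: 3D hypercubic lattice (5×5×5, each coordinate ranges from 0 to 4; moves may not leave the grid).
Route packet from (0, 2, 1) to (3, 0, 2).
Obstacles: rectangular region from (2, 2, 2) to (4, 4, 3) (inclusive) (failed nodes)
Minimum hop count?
6
(one shortest path: (0, 2, 1) → (1, 2, 1) → (2, 2, 1) → (3, 2, 1) → (3, 1, 1) → (3, 0, 1) → (3, 0, 2))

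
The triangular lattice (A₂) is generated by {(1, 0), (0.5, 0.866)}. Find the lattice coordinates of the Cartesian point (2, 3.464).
4b₂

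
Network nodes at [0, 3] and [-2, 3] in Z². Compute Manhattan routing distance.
2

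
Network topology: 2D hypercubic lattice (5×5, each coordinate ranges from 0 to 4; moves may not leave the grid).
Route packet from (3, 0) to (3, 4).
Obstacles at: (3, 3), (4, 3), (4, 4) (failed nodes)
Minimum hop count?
6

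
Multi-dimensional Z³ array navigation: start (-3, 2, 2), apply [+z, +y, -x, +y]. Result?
(-4, 4, 3)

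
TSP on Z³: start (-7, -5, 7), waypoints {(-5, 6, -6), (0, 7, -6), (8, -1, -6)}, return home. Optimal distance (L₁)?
80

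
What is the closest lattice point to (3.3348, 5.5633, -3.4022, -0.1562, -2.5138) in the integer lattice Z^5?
(3, 6, -3, 0, -3)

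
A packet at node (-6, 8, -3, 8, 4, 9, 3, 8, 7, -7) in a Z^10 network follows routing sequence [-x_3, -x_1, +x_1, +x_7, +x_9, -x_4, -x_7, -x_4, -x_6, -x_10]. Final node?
(-6, 8, -4, 6, 4, 8, 3, 8, 8, -8)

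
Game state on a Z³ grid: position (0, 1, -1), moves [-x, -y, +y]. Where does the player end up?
(-1, 1, -1)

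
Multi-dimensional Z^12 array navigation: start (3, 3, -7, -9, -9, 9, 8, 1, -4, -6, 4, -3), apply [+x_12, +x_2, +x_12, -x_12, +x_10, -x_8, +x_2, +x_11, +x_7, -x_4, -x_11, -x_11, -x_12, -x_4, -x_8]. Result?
(3, 5, -7, -11, -9, 9, 9, -1, -4, -5, 3, -3)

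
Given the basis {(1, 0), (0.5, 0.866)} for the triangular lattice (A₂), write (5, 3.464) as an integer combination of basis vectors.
3b₁ + 4b₂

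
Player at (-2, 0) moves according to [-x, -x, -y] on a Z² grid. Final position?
(-4, -1)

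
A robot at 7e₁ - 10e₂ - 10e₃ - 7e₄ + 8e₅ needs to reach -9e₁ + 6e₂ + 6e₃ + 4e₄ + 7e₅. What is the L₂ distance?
29.8329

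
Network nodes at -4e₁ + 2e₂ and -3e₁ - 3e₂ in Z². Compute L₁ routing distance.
6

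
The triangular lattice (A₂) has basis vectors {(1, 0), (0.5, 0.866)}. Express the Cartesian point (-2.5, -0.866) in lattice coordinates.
-2b₁ - b₂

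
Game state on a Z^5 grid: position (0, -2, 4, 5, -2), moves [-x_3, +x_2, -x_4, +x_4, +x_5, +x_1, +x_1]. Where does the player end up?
(2, -1, 3, 5, -1)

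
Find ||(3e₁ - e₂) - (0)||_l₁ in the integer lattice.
4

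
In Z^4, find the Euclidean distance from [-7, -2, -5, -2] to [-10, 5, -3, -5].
8.42615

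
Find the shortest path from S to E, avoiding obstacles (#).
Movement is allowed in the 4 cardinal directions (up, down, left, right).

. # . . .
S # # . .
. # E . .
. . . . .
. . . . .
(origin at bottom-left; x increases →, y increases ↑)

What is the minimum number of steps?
5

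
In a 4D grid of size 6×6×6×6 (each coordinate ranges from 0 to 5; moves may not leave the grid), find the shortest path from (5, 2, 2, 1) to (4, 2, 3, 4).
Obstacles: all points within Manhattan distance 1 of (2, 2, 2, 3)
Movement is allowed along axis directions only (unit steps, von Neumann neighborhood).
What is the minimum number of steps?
5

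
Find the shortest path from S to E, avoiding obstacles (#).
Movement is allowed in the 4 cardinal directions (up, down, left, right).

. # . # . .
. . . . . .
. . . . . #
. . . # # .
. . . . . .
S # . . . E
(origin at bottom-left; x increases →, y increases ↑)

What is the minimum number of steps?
7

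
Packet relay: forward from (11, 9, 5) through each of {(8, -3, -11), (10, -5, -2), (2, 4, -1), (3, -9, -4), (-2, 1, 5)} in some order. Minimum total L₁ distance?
77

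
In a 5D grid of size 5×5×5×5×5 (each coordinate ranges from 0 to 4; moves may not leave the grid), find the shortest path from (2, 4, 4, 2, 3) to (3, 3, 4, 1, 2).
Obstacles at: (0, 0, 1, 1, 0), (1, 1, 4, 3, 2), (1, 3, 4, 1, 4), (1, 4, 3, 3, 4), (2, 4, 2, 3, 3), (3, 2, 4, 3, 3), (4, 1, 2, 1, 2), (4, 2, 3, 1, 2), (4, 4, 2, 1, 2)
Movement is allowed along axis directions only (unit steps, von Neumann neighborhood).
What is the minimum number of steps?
4
(one shortest path: (2, 4, 4, 2, 3) → (3, 4, 4, 2, 3) → (3, 3, 4, 2, 3) → (3, 3, 4, 1, 3) → (3, 3, 4, 1, 2))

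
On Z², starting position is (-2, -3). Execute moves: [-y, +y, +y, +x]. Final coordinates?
(-1, -2)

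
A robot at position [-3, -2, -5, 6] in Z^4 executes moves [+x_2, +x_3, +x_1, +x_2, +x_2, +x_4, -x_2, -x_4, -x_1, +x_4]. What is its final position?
(-3, 0, -4, 7)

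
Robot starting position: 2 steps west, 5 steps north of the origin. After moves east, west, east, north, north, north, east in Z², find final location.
(0, 8)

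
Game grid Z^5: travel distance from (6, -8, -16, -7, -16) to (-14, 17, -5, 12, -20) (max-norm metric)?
25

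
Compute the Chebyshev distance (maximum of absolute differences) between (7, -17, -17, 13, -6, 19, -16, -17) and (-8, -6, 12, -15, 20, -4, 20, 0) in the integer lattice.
36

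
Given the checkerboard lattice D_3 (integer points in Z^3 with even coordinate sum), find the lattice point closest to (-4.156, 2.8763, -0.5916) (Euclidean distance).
(-4, 3, -1)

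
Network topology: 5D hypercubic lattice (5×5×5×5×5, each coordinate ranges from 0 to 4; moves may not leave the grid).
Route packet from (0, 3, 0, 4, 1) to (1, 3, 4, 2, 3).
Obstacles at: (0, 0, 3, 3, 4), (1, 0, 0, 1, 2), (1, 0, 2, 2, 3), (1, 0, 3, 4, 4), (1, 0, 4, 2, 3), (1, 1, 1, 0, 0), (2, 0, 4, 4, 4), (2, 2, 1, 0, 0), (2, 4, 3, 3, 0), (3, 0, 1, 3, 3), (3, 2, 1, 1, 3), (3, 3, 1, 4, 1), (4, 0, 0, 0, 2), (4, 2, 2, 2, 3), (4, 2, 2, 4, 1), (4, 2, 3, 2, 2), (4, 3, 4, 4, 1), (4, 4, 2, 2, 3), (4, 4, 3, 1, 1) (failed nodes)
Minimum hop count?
9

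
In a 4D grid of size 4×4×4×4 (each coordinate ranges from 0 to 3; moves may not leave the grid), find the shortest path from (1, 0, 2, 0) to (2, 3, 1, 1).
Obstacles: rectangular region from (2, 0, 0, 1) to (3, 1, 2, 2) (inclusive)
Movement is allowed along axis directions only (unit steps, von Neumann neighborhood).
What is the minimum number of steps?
6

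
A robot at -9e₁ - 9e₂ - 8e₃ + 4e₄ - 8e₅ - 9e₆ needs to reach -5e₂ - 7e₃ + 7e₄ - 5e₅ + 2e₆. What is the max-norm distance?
11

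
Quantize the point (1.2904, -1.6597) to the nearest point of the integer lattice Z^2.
(1, -2)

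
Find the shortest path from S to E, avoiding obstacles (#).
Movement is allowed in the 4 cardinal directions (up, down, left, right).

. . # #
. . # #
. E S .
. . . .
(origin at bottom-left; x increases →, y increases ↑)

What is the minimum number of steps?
1
(one shortest path: (2, 1) → (1, 1))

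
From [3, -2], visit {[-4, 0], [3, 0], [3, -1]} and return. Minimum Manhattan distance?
18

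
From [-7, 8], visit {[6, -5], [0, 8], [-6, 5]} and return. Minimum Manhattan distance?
52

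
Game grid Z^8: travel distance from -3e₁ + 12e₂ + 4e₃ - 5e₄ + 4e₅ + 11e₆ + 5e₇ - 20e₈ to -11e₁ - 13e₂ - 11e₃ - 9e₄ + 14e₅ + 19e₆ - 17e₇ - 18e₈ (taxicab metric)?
94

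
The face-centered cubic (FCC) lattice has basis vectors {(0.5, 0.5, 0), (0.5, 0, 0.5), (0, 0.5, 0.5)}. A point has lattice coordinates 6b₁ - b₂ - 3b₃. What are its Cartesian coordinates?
(2.5, 1.5, -2)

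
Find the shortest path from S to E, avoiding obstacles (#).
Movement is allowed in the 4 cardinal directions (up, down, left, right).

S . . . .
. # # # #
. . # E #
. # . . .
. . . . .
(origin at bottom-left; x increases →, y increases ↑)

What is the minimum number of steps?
9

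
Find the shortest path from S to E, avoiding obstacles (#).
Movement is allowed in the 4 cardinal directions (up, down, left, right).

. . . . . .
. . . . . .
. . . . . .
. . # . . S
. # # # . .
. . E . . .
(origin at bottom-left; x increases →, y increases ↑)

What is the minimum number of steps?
5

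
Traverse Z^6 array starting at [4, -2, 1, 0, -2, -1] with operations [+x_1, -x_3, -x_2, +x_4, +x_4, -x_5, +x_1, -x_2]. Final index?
(6, -4, 0, 2, -3, -1)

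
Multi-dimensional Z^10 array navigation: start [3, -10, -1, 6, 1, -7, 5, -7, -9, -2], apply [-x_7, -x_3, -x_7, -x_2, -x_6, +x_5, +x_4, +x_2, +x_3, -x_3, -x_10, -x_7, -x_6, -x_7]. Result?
(3, -10, -2, 7, 2, -9, 1, -7, -9, -3)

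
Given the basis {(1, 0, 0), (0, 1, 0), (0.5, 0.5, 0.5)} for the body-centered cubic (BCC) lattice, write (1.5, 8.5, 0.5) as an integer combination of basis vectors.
b₁ + 8b₂ + b₃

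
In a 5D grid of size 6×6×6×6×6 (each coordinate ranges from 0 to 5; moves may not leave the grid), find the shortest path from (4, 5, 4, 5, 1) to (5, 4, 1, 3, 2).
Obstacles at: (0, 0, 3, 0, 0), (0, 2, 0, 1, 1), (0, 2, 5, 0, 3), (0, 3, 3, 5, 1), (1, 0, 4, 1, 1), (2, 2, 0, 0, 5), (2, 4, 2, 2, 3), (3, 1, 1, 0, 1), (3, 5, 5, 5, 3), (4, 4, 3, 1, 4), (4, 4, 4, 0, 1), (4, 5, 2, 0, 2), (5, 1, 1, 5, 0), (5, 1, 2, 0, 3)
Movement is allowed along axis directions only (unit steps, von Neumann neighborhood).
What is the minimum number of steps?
8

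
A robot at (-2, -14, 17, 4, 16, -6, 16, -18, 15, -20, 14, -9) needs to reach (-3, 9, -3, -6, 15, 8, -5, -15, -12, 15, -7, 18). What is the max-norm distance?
35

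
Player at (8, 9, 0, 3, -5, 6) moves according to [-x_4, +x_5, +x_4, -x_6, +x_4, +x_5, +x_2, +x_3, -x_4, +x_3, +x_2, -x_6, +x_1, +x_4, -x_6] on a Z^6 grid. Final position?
(9, 11, 2, 4, -3, 3)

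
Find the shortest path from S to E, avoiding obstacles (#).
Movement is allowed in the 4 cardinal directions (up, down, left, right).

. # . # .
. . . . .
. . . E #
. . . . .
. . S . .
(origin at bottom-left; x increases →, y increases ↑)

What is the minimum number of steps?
3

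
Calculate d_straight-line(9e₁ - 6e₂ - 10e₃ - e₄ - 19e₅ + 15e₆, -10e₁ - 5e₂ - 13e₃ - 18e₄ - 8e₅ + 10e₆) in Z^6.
28.3901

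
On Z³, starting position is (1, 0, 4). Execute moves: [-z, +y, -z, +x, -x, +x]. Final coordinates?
(2, 1, 2)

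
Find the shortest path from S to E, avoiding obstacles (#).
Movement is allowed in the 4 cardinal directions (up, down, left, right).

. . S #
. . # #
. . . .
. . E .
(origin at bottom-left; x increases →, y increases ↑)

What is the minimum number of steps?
5
(one shortest path: (2, 3) → (1, 3) → (1, 2) → (1, 1) → (2, 1) → (2, 0))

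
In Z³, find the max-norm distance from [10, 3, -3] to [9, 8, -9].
6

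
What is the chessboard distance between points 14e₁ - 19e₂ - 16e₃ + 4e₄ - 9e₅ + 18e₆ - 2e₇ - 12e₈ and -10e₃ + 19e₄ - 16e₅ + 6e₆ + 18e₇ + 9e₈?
21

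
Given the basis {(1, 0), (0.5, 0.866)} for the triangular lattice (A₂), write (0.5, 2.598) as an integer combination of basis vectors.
-b₁ + 3b₂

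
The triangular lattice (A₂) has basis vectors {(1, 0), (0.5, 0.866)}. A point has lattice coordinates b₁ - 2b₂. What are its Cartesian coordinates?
(0, -1.732)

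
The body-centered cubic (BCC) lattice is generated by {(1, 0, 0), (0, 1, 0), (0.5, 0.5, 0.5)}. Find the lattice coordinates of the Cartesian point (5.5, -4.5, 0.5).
5b₁ - 5b₂ + b₃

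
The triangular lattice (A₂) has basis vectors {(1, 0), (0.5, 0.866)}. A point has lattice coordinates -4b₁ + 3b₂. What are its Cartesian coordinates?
(-2.5, 2.598)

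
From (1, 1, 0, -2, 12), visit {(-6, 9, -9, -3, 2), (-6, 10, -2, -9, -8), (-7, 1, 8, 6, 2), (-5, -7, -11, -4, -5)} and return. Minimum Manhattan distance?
172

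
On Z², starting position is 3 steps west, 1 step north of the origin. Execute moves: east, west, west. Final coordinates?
(-4, 1)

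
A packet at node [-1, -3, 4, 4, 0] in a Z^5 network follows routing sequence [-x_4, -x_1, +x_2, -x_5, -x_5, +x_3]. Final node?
(-2, -2, 5, 3, -2)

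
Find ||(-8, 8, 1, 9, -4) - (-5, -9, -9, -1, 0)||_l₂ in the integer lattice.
22.6716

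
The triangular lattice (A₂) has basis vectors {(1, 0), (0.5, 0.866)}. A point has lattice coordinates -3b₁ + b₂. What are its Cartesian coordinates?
(-2.5, 0.866)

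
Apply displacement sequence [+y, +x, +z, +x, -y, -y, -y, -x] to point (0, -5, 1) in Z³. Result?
(1, -7, 2)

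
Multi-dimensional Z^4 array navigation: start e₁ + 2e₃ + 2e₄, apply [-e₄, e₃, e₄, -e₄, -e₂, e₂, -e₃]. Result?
(1, 0, 2, 1)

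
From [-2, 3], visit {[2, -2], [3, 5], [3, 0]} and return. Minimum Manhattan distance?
24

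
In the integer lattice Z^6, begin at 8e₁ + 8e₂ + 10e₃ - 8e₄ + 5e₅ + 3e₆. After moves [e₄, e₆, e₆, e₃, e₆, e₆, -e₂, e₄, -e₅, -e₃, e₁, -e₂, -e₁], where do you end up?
(8, 6, 10, -6, 4, 7)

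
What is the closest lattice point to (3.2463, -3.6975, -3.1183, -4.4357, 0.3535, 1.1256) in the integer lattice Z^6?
(3, -4, -3, -4, 0, 1)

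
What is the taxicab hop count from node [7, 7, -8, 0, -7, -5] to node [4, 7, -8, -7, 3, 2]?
27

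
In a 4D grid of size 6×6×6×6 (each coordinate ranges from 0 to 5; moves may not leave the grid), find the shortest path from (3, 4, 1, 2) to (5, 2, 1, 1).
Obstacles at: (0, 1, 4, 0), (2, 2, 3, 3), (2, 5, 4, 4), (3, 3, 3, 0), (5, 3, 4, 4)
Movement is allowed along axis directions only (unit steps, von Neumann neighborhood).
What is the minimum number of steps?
5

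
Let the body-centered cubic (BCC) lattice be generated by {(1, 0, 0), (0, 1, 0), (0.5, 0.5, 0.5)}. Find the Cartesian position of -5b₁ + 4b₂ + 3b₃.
(-3.5, 5.5, 1.5)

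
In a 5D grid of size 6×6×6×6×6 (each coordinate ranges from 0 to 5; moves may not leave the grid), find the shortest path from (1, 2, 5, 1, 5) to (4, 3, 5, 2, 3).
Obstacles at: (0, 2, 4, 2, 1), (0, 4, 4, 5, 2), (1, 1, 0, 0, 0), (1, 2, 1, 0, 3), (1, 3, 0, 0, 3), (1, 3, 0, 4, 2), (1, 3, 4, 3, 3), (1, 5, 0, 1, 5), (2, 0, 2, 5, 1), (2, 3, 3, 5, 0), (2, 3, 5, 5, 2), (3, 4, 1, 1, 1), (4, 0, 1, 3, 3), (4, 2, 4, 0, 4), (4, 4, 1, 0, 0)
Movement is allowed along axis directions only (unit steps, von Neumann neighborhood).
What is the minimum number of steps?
7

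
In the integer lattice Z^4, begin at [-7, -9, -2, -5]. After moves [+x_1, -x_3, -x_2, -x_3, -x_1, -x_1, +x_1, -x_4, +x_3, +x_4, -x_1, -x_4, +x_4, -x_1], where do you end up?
(-9, -10, -3, -5)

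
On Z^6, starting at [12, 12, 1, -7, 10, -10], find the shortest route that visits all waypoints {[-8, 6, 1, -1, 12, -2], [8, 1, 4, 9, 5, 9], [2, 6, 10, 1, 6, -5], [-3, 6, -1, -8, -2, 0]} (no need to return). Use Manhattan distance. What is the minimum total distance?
146
(one optimal route: (12, 12, 1, -7, 10, -10) → (-3, 6, -1, -8, -2, 0) → (-8, 6, 1, -1, 12, -2) → (2, 6, 10, 1, 6, -5) → (8, 1, 4, 9, 5, 9))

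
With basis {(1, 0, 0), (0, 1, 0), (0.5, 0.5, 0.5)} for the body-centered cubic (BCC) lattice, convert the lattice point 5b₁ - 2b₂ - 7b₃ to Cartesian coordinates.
(1.5, -5.5, -3.5)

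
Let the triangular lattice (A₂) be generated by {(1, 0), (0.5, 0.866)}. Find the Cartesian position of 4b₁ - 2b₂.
(3, -1.732)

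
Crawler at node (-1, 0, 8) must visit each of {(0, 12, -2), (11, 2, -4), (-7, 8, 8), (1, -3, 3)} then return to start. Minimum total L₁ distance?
90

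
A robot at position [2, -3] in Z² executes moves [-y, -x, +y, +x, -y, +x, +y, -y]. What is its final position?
(3, -4)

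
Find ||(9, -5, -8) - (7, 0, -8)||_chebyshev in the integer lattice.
5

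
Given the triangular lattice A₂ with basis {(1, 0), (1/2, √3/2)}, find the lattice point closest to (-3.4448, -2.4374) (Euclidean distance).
(-3.5, -2.598)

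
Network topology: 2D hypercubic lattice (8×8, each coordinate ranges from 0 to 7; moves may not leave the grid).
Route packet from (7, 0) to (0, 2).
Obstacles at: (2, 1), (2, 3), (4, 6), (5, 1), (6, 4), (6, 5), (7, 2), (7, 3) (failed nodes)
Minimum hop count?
9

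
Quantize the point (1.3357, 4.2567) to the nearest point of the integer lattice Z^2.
(1, 4)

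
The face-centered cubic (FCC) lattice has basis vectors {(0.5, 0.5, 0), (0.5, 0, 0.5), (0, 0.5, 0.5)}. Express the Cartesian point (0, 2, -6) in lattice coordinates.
8b₁ - 8b₂ - 4b₃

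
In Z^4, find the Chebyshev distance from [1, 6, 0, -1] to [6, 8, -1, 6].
7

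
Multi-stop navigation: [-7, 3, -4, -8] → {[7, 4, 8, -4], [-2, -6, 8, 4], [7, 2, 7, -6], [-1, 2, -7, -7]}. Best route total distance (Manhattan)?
66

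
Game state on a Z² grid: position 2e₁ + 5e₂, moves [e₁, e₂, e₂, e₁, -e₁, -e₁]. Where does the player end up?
(2, 7)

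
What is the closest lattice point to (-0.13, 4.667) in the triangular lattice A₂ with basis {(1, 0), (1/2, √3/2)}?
(-0.5, 4.33)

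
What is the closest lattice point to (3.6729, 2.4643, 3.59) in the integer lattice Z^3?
(4, 2, 4)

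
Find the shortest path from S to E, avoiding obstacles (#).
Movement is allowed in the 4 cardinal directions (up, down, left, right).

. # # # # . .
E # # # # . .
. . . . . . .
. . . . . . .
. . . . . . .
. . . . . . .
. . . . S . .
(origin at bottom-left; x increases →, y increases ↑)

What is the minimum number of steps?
9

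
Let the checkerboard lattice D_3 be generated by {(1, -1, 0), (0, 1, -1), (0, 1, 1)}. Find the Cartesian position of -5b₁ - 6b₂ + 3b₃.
(-5, 2, 9)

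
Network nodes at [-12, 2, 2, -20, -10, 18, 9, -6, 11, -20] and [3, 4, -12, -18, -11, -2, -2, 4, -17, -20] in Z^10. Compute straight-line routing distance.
42.8369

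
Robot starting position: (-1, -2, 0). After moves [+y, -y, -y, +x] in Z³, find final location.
(0, -3, 0)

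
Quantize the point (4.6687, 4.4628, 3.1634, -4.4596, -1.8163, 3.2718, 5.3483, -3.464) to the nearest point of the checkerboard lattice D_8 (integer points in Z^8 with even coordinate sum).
(5, 4, 3, -4, -2, 3, 5, -4)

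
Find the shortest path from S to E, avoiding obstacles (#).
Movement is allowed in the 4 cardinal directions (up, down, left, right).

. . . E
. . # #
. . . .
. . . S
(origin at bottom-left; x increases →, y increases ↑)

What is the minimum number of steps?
7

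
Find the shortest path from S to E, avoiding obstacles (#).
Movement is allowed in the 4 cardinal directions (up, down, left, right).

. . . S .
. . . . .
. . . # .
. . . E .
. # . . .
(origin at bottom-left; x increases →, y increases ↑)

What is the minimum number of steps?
5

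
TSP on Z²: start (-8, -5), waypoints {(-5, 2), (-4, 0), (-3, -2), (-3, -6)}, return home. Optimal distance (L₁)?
26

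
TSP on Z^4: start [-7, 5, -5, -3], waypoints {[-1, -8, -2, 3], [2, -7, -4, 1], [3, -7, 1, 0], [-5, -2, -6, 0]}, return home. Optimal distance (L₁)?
74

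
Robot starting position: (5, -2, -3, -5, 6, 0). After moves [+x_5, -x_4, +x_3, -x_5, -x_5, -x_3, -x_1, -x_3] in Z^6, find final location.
(4, -2, -4, -6, 5, 0)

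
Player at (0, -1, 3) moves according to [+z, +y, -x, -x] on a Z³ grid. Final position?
(-2, 0, 4)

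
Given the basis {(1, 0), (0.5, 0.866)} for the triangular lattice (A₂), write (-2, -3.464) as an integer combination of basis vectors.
-4b₂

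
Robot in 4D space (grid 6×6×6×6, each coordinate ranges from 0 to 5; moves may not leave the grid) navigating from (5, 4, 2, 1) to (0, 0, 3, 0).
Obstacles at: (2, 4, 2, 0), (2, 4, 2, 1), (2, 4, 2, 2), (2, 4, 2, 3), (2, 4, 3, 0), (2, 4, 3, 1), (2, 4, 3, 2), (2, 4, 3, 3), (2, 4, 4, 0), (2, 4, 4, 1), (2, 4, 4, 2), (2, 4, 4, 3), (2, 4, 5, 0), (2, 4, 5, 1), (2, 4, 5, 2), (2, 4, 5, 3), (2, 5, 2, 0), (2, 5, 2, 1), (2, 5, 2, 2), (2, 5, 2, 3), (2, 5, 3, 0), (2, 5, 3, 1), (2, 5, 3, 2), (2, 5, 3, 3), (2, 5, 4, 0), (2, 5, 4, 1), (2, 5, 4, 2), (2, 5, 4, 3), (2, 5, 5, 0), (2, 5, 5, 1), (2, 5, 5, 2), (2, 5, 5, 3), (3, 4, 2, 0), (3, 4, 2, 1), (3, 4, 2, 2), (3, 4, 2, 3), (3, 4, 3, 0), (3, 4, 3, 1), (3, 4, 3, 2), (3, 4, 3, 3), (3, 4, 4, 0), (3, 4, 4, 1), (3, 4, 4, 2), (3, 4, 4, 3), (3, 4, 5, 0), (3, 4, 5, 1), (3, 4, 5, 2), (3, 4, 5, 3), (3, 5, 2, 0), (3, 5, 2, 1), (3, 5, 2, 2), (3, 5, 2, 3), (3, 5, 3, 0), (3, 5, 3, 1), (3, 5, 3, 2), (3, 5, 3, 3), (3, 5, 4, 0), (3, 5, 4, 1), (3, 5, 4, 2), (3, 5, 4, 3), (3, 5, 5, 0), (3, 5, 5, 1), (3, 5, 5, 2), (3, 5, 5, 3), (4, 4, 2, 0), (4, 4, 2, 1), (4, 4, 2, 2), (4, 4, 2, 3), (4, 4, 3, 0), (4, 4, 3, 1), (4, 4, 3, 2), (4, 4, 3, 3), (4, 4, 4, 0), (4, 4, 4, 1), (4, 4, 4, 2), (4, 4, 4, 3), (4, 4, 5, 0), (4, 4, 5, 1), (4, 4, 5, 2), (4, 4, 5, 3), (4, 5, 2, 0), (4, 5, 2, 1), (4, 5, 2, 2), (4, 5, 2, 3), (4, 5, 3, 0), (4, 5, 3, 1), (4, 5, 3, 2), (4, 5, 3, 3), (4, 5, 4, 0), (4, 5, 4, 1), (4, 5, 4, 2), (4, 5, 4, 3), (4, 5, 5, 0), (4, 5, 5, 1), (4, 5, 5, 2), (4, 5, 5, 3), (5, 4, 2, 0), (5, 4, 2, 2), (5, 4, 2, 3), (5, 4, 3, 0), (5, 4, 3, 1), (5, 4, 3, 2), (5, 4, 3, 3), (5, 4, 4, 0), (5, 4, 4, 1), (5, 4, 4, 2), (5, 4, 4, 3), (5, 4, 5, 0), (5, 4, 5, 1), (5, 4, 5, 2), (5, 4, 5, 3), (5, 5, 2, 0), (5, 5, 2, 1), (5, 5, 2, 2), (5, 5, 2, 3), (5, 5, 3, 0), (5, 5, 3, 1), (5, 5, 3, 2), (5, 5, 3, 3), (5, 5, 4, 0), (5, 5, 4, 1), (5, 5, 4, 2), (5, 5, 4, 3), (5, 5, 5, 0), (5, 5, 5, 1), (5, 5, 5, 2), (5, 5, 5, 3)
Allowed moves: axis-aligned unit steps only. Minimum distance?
11
(one shortest path: (5, 4, 2, 1) → (5, 3, 2, 1) → (4, 3, 2, 1) → (3, 3, 2, 1) → (2, 3, 2, 1) → (1, 3, 2, 1) → (0, 3, 2, 1) → (0, 2, 2, 1) → (0, 1, 2, 1) → (0, 0, 2, 1) → (0, 0, 3, 1) → (0, 0, 3, 0))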